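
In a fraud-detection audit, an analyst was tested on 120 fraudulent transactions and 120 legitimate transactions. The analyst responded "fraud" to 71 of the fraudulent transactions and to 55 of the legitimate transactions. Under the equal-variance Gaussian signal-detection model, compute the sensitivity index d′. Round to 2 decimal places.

d′ = 0.34

H = 71/120 = 0.5917
FA = 55/120 = 0.4583
z(H) = z(0.5917) = 0.2319
z(FA) = z(0.4583) = -0.1047
d' = z(H) − z(FA) = 0.2319 − (-0.1047) = 0.3366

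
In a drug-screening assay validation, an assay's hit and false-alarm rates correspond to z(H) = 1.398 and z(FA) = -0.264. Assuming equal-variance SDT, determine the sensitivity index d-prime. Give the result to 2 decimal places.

d' = z(H) − z(FA) = 1.398 − (-0.264) = 1.662

d-prime = 1.66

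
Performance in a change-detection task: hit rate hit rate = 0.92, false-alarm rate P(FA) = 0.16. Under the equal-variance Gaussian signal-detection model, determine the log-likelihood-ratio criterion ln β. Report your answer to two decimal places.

z(0.92) = 1.405, z(0.16) = -0.994
ln β = −½·[z(H)² − z(FA)²] = −0.5 × (1.974 − 0.988) = -0.493

ln β = -0.49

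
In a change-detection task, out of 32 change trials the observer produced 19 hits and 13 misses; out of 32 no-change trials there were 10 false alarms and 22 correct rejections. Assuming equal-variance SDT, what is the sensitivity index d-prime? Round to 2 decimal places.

H = 19/32 = 0.5938
FA = 10/32 = 0.3125
z(H) = 0.2373
z(FA) = -0.4888
d' = z(H) − z(FA) = 0.2373 − (-0.4888) = 0.7261

d-prime = 0.73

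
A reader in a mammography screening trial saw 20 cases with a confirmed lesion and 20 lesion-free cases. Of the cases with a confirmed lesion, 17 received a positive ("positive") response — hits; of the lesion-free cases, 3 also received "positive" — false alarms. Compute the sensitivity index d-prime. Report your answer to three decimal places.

H = 17/20 = 0.8500
FA = 3/20 = 0.1500
z(H) = z(0.8500) = 1.0364
z(FA) = z(0.1500) = -1.0364
d' = z(H) − z(FA) = 1.0364 − (-1.0364) = 2.0728

d-prime = 2.073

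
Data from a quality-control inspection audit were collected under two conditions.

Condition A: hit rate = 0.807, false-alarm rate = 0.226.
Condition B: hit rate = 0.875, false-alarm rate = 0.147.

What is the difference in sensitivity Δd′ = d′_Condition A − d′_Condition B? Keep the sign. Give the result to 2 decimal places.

Δd′ = -0.58

Condition A: z(0.807) = 0.867, z(0.226) = -0.752, d' = 1.619
Condition B: z(0.875) = 1.150, z(0.147) = -1.049, d' = 2.199
Δd' = d'_Condition A − d'_Condition B = 1.619 − 2.199 = -0.580
Condition B has the higher sensitivity.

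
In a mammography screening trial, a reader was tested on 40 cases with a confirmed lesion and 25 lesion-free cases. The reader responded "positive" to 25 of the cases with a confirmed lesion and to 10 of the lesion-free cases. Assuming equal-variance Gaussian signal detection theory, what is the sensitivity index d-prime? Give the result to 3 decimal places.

d-prime = 0.572

H = 25/40 = 0.6250
FA = 10/25 = 0.4000
Φ⁻¹(0.6250) = 0.3186, Φ⁻¹(0.4000) = -0.2533
d' = z(H) − z(FA) = 0.3186 − (-0.2533) = 0.5719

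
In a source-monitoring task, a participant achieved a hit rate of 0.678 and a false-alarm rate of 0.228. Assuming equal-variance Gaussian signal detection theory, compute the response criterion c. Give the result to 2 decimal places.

Φ⁻¹(H) = 0.4621
Φ⁻¹(FA) = -0.7454
c = −½·[z(H) + z(FA)] = −0.5 × (0.4621 + (-0.7454)) = 0.14165

c = 0.14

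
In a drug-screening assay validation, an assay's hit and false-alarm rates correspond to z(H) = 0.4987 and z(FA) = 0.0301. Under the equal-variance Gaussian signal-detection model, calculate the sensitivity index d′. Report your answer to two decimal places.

d′ = 0.47

d' = z(H) − z(FA) = 0.4987 − 0.0301 = 0.4686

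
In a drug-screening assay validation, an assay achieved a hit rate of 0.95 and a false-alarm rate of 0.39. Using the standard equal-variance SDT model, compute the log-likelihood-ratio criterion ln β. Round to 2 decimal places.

ln β = -1.31

z(H) = z(0.95) = 1.645
z(FA) = z(0.39) = -0.279
ln β = −½·[z(H)² − z(FA)²] = −0.5 × (2.706 − 0.078) = -1.314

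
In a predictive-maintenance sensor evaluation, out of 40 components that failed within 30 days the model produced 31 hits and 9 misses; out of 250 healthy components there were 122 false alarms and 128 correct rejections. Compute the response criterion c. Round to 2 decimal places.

H = 31/40 = 0.7750
FA = 122/250 = 0.4880
z(H) = z(0.7750) = 0.755
z(FA) = z(0.4880) = -0.030
c = −½·[z(H) + z(FA)] = −0.5 × (0.755 + (-0.030)) = -0.3625
c < 0: the model has a liberal response bias.

c = -0.36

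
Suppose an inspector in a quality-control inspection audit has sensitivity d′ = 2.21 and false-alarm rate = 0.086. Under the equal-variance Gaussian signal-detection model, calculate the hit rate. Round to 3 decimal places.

hit rate = 0.801

z(false-alarm rate) = z(0.086) = -1.3658
z(H) = z(FA) + d' = -1.3658 + 2.21 = 0.8442
hit rate = Φ(0.8442) = 0.8007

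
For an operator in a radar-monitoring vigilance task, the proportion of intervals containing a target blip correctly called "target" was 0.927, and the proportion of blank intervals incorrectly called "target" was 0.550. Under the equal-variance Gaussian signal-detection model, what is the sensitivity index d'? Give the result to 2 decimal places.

z(H) = 1.454
z(FA) = 0.126
d' = z(H) − z(FA) = 1.454 − 0.126 = 1.328

d' = 1.33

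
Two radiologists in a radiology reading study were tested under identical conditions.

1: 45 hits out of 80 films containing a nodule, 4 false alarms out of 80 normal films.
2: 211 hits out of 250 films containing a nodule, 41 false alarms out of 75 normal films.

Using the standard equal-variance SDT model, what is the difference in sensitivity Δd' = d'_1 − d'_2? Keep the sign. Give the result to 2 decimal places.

Δd' = 0.91

1: z(0.5625) = 0.157, z(0.0500) = -1.645, d' = 1.802
2: z(0.8440) = 1.011, z(0.5467) = 0.117, d' = 0.894
Δd' = d'_1 − d'_2 = 1.802 − 0.894 = 0.908
1 has the higher sensitivity.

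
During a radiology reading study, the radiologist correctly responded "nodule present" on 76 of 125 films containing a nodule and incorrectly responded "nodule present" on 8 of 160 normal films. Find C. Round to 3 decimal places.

H = 76/125 = 0.6080
FA = 8/160 = 0.0500
z(0.6080) = 0.2741, z(0.0500) = -1.6449
c = −½·[z(H) + z(FA)] = −0.5 × (0.2741 + (-1.6449)) = 0.6854

C = 0.685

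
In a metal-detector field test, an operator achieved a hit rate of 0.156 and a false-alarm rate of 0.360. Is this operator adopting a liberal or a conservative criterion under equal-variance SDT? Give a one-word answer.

conservative

z(H) = -1.011, z(FA) = -0.358
c = −½·(z(H) + z(FA)) = 0.6845
c > 0 → conservative criterion (biased toward responding “no”).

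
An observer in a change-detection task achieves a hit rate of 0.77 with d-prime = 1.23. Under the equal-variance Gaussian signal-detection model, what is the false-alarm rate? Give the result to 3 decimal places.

z(hit rate) = z(0.77) = 0.7388
z(FA) = z(H) − d' = 0.7388 − 1.23 = -0.4912
false-alarm rate = Φ(-0.4912) = 0.3116

false-alarm rate = 0.312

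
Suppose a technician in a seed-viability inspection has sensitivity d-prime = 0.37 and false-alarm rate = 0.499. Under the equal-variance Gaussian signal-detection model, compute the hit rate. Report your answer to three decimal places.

z(false-alarm rate) = z(0.499) = -0.0025
z(H) = z(FA) + d' = -0.0025 + 0.37 = 0.3675
hit rate = Φ(0.3675) = 0.6434

hit rate = 0.643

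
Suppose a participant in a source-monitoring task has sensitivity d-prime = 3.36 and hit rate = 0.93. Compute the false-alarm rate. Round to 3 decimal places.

false-alarm rate = 0.030

z(hit rate) = z(0.93) = 1.4758
z(FA) = z(H) − d' = 1.4758 − 3.36 = -1.8842
false-alarm rate = Φ(-1.8842) = 0.0298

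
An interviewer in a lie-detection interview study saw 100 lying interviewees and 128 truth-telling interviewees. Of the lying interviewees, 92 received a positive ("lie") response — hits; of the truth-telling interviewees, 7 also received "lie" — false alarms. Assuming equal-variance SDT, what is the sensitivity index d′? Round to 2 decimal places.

d′ = 3.01

H = 92/100 = 0.9200
FA = 7/128 = 0.0547
Φ⁻¹(H) = 1.405
Φ⁻¹(FA) = -1.601
d' = z(H) − z(FA) = 1.405 − (-1.601) = 3.006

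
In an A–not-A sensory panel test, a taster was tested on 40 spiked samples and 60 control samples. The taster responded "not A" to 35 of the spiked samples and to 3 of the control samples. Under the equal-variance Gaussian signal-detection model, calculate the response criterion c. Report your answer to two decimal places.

c = 0.25

H = 35/40 = 0.8750
FA = 3/60 = 0.0500
z(H) = z(0.8750) = 1.1503
z(FA) = z(0.0500) = -1.6449
c = −½·[z(H) + z(FA)] = −0.5 × (1.1503 + (-1.6449)) = 0.2473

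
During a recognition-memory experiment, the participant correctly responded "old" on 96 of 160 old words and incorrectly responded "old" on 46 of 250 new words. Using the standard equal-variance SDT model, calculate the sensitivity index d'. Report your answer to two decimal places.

d' = 1.15

H = 96/160 = 0.6000
FA = 46/250 = 0.1840
z(0.6000) = 0.253, z(0.1840) = -0.900
d' = z(H) − z(FA) = 0.253 − (-0.900) = 1.153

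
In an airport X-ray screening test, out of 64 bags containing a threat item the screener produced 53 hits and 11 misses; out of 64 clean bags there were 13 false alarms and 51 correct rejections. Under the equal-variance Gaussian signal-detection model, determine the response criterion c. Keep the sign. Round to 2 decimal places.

c = -0.06

H = 53/64 = 0.8281
FA = 13/64 = 0.2031
z(H) = z(0.8281) = 0.9467
z(FA) = z(0.2031) = -0.8306
c = −½·[z(H) + z(FA)] = −0.5 × (0.9467 + (-0.8306)) = -0.05805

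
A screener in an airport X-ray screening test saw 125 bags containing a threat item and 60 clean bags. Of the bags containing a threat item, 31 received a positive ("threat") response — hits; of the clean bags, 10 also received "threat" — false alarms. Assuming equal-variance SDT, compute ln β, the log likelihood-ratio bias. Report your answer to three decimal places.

H = 31/125 = 0.2480
FA = 10/60 = 0.1667
z(0.2480) = -0.6808, z(0.1667) = -0.9673
ln β = −½·[z(H)² − z(FA)²] = −0.5 × (0.4635 − 0.9357) = 0.2361

ln β = 0.236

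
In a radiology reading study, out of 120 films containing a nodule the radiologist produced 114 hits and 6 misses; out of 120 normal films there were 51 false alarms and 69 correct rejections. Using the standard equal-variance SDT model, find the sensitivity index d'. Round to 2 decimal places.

H = 114/120 = 0.9500
FA = 51/120 = 0.4250
z(H) = z(0.9500) = 1.6449
z(FA) = z(0.4250) = -0.1891
d' = z(H) − z(FA) = 1.6449 − (-0.1891) = 1.8340

d' = 1.83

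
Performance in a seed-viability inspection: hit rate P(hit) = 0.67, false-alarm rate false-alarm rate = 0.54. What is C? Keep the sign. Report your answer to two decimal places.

C = -0.27

Φ⁻¹(H) = Φ⁻¹(0.67) = 0.4399
Φ⁻¹(FA) = Φ⁻¹(0.54) = 0.1004
c = −½·[z(H) + z(FA)] = −0.5 × (0.4399 + 0.1004) = -0.27015
c < 0: the technician has a liberal response bias.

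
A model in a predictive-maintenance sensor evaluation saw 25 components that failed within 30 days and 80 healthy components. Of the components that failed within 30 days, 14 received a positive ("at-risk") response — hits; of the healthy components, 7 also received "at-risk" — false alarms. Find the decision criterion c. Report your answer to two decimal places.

c = 0.60

H = 14/25 = 0.5600
FA = 7/80 = 0.0875
z(H) = 0.1510
z(FA) = -1.3563
c = −½·[z(H) + z(FA)] = −0.5 × (0.1510 + (-1.3563)) = 0.60265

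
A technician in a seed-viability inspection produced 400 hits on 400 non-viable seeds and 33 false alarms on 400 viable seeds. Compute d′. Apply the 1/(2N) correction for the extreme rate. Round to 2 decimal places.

The hit rate is 400/400 = 1, so apply the 1/(2N) correction: H → 1 − 1/(2·400) = 0.99875.
z(H) = z(0.99875) = 3.023
z(FA) = z(0.08250) = -1.388
d' = 3.023 − (-1.388) = 4.411

d′ = 4.41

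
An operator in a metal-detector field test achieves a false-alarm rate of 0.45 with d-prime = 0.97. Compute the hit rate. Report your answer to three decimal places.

hit rate = 0.801

z(false-alarm rate) = z(0.45) = -0.1257
z(H) = z(FA) + d' = -0.1257 + 0.97 = 0.8443
hit rate = Φ(0.8443) = 0.8007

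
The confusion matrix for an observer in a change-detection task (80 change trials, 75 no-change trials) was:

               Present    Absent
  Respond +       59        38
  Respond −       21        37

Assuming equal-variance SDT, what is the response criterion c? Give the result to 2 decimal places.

c = -0.33

H = 59/80 = 0.7375
FA = 38/75 = 0.5067
z(H) = z(0.7375) = 0.636
z(FA) = z(0.5067) = 0.017
c = −½·[z(H) + z(FA)] = −0.5 × (0.636 + 0.017) = -0.3265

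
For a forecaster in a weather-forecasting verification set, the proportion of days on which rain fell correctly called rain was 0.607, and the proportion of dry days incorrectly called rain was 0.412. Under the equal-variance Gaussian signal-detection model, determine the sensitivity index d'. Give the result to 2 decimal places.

Φ⁻¹(H) = Φ⁻¹(0.607) = 0.272
Φ⁻¹(FA) = Φ⁻¹(0.412) = -0.222
d' = z(H) − z(FA) = 0.272 − (-0.222) = 0.494

d' = 0.49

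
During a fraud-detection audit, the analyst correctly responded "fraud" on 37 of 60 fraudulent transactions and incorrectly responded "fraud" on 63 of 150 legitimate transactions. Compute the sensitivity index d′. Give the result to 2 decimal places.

d′ = 0.50

H = 37/60 = 0.6167
FA = 63/150 = 0.4200
z(H) = 0.2968
z(FA) = -0.2019
d' = z(H) − z(FA) = 0.2968 − (-0.2019) = 0.4987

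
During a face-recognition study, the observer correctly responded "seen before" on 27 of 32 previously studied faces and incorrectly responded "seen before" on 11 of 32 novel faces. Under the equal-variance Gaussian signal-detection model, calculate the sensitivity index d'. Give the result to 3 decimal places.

H = 27/32 = 0.8438
FA = 11/32 = 0.3438
Φ⁻¹(H) = Φ⁻¹(0.8438) = 1.0102
Φ⁻¹(FA) = Φ⁻¹(0.3438) = -0.4021
d' = z(H) − z(FA) = 1.0102 − (-0.4021) = 1.4123

d' = 1.412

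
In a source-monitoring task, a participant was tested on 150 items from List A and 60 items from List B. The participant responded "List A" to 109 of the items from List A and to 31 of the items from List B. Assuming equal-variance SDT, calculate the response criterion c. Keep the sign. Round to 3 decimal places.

H = 109/150 = 0.7267
FA = 31/60 = 0.5167
z(H) = z(0.7267) = 0.6029
z(FA) = z(0.5167) = 0.0419
c = −½·[z(H) + z(FA)] = −0.5 × (0.6029 + 0.0419) = -0.3224
c < 0: the participant has a liberal response bias.

c = -0.322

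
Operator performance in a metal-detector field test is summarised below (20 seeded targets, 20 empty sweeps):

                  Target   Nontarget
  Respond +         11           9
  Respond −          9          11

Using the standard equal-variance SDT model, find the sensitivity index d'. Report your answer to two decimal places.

d' = 0.25

H = 11/20 = 0.5500
FA = 9/20 = 0.4500
z(H) = z(0.5500) = 0.1257
z(FA) = z(0.4500) = -0.1257
d' = z(H) − z(FA) = 0.1257 − (-0.1257) = 0.2514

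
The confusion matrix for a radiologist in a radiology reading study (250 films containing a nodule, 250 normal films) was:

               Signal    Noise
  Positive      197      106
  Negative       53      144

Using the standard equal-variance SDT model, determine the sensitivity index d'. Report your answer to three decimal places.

H = 197/250 = 0.7880
FA = 106/250 = 0.4240
z(H) = 0.7995
z(FA) = -0.1917
d' = z(H) − z(FA) = 0.7995 − (-0.1917) = 0.9912

d' = 0.991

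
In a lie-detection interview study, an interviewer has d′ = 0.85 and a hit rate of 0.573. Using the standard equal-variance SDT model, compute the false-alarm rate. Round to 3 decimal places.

false-alarm rate = 0.253

z(hit rate) = z(0.573) = 0.1840
z(FA) = z(H) − d' = 0.1840 − 0.85 = -0.6660
false-alarm rate = Φ(-0.6660) = 0.2527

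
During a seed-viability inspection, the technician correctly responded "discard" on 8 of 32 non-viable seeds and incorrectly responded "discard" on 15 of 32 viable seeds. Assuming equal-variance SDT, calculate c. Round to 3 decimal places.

H = 8/32 = 0.2500
FA = 15/32 = 0.4688
z(H) = z(0.2500) = -0.6745
z(FA) = z(0.4688) = -0.0783
c = −½·[z(H) + z(FA)] = −0.5 × (-0.6745 + (-0.0783)) = 0.3764
c > 0: the technician has a conservative response bias.

c = 0.376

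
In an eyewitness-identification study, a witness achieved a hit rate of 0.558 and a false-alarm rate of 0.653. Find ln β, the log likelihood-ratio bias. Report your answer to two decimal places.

ln β = 0.07

Φ⁻¹(H) = Φ⁻¹(0.558) = 0.146
Φ⁻¹(FA) = Φ⁻¹(0.653) = 0.393
ln β = −½·[z(H)² − z(FA)²] = −0.5 × (0.021 − 0.154) = 0.0665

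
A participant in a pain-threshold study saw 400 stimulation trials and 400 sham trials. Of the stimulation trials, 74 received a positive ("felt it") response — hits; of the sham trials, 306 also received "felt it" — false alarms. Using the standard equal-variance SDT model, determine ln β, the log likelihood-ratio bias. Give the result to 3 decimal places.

H = 74/400 = 0.1850
FA = 306/400 = 0.7650
z(H) = -0.8965
z(FA) = 0.7225
ln β = −½·[z(H)² − z(FA)²] = −0.5 × (0.8037 − 0.5220) = -0.14085

ln β = -0.141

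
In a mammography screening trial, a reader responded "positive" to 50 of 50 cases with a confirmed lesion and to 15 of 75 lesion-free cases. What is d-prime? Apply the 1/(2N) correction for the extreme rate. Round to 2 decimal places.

The hit rate is 50/50 = 1, so apply the 1/(2N) correction: H → 1 − 1/(2·50) = 0.99000.
z(H) = z(0.99000) = 2.326
z(FA) = z(0.20000) = -0.842
d' = 2.326 − (-0.842) = 3.168

d-prime = 3.17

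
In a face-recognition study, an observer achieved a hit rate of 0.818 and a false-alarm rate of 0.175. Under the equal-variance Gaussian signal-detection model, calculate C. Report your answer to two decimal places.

z(0.818) = 0.908, z(0.175) = -0.935
c = −½·[z(H) + z(FA)] = −0.5 × (0.908 + (-0.935)) = 0.0135
c > 0: the observer has a conservative response bias.

C = 0.01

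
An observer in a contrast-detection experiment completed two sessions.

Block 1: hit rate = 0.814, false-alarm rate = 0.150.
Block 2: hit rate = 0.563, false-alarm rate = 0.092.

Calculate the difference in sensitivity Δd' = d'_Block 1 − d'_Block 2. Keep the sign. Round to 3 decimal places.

Δd' = 0.442

Block 1: z(0.814) = 0.8927, z(0.150) = -1.0364, d' = 1.9291
Block 2: z(0.563) = 0.1586, z(0.092) = -1.3285, d' = 1.4871
Δd' = d'_Block 1 − d'_Block 2 = 1.9291 − 1.4871 = 0.4420
Block 1 has the higher sensitivity.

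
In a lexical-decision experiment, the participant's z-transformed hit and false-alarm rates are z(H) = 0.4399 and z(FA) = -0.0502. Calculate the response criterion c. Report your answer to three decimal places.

c = -0.195

c = −½·[z(H) + z(FA)] = −½·(0.4399 + (-0.0502)) = -0.19485
c < 0: the participant has a liberal response bias.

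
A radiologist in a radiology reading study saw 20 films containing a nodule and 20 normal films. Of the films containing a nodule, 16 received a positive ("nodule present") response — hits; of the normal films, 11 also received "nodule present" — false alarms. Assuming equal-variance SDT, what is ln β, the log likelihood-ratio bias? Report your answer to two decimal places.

ln β = -0.35

H = 16/20 = 0.8000
FA = 11/20 = 0.5500
Φ⁻¹(0.8000) = 0.842, Φ⁻¹(0.5500) = 0.126
ln β = −½·[z(H)² − z(FA)²] = −0.5 × (0.709 − 0.016) = -0.3465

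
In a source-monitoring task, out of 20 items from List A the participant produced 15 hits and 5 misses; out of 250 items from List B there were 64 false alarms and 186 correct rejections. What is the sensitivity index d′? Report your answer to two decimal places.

H = 15/20 = 0.7500
FA = 64/250 = 0.2560
z(H) = 0.6745
z(FA) = -0.6557
d' = z(H) − z(FA) = 0.6745 − (-0.6557) = 1.3302

d′ = 1.33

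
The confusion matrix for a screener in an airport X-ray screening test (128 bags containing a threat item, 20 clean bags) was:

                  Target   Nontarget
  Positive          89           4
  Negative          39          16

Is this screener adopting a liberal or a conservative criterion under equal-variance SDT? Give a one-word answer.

z(H) = 0.511, z(FA) = -0.842
c = −½·(z(H) + z(FA)) = 0.1655
c > 0 → conservative criterion (biased toward responding “no”).

conservative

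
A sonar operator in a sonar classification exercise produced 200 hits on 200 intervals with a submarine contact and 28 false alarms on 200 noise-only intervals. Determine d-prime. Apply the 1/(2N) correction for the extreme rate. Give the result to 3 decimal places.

The hit rate is 200/200 = 1, so apply the 1/(2N) correction: H → 1 − 1/(2·200) = 0.99750.
z(H) = z(0.99750) = 2.8070
z(FA) = z(0.14000) = -1.0803
d' = 2.8070 − (-1.0803) = 3.8873

d-prime = 3.887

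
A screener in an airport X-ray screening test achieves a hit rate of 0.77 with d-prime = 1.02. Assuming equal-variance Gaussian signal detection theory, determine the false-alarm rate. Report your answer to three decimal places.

z(hit rate) = z(0.77) = 0.7388
z(FA) = z(H) − d' = 0.7388 − 1.02 = -0.2812
false-alarm rate = Φ(-0.2812) = 0.3893

false-alarm rate = 0.389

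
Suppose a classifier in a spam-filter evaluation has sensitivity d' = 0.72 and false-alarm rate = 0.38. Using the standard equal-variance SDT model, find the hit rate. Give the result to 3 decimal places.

z(false-alarm rate) = z(0.38) = -0.3055
z(H) = z(FA) + d' = -0.3055 + 0.72 = 0.4145
hit rate = Φ(0.4145) = 0.6607

hit rate = 0.661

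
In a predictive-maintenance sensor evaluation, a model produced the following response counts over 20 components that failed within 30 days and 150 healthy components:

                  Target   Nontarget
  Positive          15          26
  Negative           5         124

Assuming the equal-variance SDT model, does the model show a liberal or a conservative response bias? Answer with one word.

z(H) = 0.674, z(FA) = -0.941
c = −½·(z(H) + z(FA)) = 0.1335
c > 0 → conservative criterion (biased toward responding “no”).

conservative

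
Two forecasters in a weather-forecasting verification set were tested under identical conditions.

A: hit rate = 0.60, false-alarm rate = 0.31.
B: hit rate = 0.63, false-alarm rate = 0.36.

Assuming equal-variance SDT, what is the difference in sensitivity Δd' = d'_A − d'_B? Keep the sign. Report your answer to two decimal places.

A: z(0.60) = 0.253, z(0.31) = -0.496, d' = 0.749
B: z(0.63) = 0.332, z(0.36) = -0.358, d' = 0.690
Δd' = d'_A − d'_B = 0.749 − 0.690 = 0.059
A has the higher sensitivity.

Δd' = 0.06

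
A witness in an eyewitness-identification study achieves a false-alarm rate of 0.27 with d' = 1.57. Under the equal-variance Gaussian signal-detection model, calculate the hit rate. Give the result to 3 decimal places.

z(false-alarm rate) = z(0.27) = -0.6128
z(H) = z(FA) + d' = -0.6128 + 1.57 = 0.9572
hit rate = Φ(0.9572) = 0.8308

hit rate = 0.831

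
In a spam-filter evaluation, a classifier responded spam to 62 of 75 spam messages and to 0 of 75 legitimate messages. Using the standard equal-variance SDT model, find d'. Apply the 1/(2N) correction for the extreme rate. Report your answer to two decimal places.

d' = 3.42

The false-alarm rate is 0/75 = 0, so apply the 1/(2N) correction: FA → 1/(2·75) = 0.00667.
z(H) = z(0.82667) = 0.941
z(FA) = z(0.00667) = -2.475
d' = 0.941 − (-2.475) = 3.416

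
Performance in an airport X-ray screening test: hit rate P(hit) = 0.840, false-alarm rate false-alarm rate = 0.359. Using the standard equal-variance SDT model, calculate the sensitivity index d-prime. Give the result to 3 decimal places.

z(0.840) = 0.9945, z(0.359) = -0.3611
d' = z(H) − z(FA) = 0.9945 − (-0.3611) = 1.3556

d-prime = 1.356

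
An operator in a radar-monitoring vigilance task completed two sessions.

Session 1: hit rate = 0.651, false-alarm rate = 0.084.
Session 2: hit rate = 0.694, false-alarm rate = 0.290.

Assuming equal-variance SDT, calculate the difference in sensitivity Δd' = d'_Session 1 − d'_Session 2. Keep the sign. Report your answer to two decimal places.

Session 1: z(0.651) = 0.388, z(0.084) = -1.379, d' = 1.767
Session 2: z(0.694) = 0.507, z(0.290) = -0.553, d' = 1.060
Δd' = d'_Session 1 − d'_Session 2 = 1.767 − 1.060 = 0.707
Session 1 has the higher sensitivity.

Δd' = 0.71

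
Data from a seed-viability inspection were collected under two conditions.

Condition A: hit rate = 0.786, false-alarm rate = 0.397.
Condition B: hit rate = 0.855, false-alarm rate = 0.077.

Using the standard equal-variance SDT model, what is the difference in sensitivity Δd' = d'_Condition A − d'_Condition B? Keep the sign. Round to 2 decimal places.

Condition A: z(0.786) = 0.793, z(0.397) = -0.261, d' = 1.054
Condition B: z(0.855) = 1.058, z(0.077) = -1.426, d' = 2.484
Δd' = d'_Condition A − d'_Condition B = 1.054 − 2.484 = -1.430
Condition B has the higher sensitivity.

Δd' = -1.43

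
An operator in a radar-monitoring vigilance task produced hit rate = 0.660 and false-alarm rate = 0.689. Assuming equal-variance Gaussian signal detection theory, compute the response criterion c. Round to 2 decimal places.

c = -0.45

Φ⁻¹(H) = 0.412
Φ⁻¹(FA) = 0.493
c = −½·[z(H) + z(FA)] = −0.5 × (0.412 + 0.493) = -0.4525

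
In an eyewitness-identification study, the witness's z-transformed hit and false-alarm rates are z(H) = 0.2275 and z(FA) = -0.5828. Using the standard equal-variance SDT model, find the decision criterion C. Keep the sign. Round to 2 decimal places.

C = 0.18

c = −½·[z(H) + z(FA)] = −½·(0.2275 + (-0.5828)) = 0.17765
c > 0: the witness has a conservative response bias.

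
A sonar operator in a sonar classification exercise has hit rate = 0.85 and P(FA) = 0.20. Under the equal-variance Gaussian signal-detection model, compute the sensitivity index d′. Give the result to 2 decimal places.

d′ = 1.88

z(0.85) = 1.036, z(0.20) = -0.842
d' = z(H) − z(FA) = 1.036 − (-0.842) = 1.878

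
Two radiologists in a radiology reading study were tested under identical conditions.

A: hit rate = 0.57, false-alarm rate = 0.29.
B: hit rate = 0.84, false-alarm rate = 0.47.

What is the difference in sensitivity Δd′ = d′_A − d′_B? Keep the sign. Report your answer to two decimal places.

Δd′ = -0.34

A: z(0.57) = 0.176, z(0.29) = -0.553, d' = 0.729
B: z(0.84) = 0.994, z(0.47) = -0.075, d' = 1.069
Δd' = d'_A − d'_B = 0.729 − 1.069 = -0.340
B has the higher sensitivity.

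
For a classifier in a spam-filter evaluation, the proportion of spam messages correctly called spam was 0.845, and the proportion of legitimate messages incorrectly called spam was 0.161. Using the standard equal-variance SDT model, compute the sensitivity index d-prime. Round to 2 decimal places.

d-prime = 2.01

Φ⁻¹(H) = Φ⁻¹(0.845) = 1.0152
Φ⁻¹(FA) = Φ⁻¹(0.161) = -0.9904
d' = z(H) − z(FA) = 1.0152 − (-0.9904) = 2.0056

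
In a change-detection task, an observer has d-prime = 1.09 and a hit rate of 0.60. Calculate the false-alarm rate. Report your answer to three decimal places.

z(hit rate) = z(0.60) = 0.2533
z(FA) = z(H) − d' = 0.2533 − 1.09 = -0.8367
false-alarm rate = Φ(-0.8367) = 0.2014

false-alarm rate = 0.201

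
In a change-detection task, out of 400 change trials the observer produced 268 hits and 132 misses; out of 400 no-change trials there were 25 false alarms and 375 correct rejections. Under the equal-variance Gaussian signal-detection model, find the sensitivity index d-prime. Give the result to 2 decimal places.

H = 268/400 = 0.6700
FA = 25/400 = 0.0625
z(0.6700) = 0.4399, z(0.0625) = -1.5341
d' = z(H) − z(FA) = 0.4399 − (-1.5341) = 1.9740

d-prime = 1.97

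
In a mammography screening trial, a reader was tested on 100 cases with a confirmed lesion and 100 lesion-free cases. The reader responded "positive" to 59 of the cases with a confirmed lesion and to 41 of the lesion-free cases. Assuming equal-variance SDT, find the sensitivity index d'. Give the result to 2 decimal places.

d' = 0.46

H = 59/100 = 0.5900
FA = 41/100 = 0.4100
z(H) = 0.228
z(FA) = -0.228
d' = z(H) − z(FA) = 0.228 − (-0.228) = 0.456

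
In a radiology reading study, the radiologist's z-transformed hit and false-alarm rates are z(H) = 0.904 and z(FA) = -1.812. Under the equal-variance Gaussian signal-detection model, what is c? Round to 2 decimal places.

c = −½·[z(H) + z(FA)] = −½·(0.904 + (-1.812)) = 0.454

c = 0.45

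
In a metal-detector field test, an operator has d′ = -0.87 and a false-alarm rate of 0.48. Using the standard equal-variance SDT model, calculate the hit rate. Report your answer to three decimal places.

hit rate = 0.179

z(false-alarm rate) = z(0.48) = -0.0502
z(H) = z(FA) + d' = -0.0502 + (-0.87) = -0.9202
hit rate = Φ(-0.9202) = 0.1787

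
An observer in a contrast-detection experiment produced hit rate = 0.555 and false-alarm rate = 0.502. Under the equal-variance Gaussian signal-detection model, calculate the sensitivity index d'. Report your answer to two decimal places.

Φ⁻¹(H) = 0.138
Φ⁻¹(FA) = 0.005
d' = z(H) − z(FA) = 0.138 − 0.005 = 0.133

d' = 0.13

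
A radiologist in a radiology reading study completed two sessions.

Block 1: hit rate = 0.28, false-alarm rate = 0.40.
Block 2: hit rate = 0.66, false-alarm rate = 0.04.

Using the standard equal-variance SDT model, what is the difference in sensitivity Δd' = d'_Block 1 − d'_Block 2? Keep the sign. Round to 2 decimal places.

Δd' = -2.49

Block 1: z(0.28) = -0.583, z(0.40) = -0.253, d' = -0.330
Block 2: z(0.66) = 0.412, z(0.04) = -1.751, d' = 2.163
Δd' = d'_Block 1 − d'_Block 2 = -0.330 − 2.163 = -2.493
Block 2 has the higher sensitivity.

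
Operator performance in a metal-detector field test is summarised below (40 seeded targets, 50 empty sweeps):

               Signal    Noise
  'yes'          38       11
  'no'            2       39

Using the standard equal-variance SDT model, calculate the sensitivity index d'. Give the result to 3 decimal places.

H = 38/40 = 0.9500
FA = 11/50 = 0.2200
z(H) = z(0.9500) = 1.6449
z(FA) = z(0.2200) = -0.7722
d' = z(H) − z(FA) = 1.6449 − (-0.7722) = 2.4171

d' = 2.417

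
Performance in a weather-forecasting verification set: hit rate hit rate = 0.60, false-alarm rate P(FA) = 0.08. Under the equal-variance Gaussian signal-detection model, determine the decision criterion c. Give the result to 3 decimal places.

z(H) = z(0.60) = 0.2533
z(FA) = z(0.08) = -1.4051
c = −½·[z(H) + z(FA)] = −0.5 × (0.2533 + (-1.4051)) = 0.5759

c = 0.576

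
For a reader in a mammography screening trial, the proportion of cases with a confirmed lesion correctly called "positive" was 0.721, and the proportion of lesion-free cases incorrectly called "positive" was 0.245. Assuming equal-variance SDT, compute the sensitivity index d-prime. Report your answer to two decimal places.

d-prime = 1.28

z(H) = 0.5858
z(FA) = -0.6903
d' = z(H) − z(FA) = 0.5858 − (-0.6903) = 1.2761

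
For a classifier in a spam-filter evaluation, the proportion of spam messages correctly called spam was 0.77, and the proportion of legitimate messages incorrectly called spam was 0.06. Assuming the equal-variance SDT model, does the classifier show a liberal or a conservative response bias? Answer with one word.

z(H) = 0.739, z(FA) = -1.555
c = −½·(z(H) + z(FA)) = 0.408
c > 0 → conservative criterion (biased toward responding “no”).

conservative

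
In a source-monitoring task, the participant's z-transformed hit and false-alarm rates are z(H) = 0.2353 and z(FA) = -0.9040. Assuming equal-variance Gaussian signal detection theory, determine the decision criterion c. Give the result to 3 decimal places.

c = −½·[z(H) + z(FA)] = −½·(0.2353 + (-0.9040)) = 0.33435
c > 0: the participant has a conservative response bias.

c = 0.334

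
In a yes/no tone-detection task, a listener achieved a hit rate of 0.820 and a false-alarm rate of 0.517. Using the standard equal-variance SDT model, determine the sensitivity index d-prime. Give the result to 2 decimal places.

d-prime = 0.87

z(0.820) = 0.9154, z(0.517) = 0.0426
d' = z(H) − z(FA) = 0.9154 − 0.0426 = 0.8728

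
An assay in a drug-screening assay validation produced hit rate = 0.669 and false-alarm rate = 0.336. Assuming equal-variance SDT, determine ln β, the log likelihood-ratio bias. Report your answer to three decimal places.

Φ⁻¹(H) = Φ⁻¹(0.669) = 0.4372
Φ⁻¹(FA) = Φ⁻¹(0.336) = -0.4234
ln β = −½·[z(H)² − z(FA)²] = −0.5 × (0.1911 − 0.1793) = -0.0059

ln β = -0.006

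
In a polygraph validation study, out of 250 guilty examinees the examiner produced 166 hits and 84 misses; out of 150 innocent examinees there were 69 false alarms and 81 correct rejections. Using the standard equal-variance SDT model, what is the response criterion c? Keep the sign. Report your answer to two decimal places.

H = 166/250 = 0.6640
FA = 69/150 = 0.4600
z(H) = 0.423
z(FA) = -0.100
c = −½·[z(H) + z(FA)] = −0.5 × (0.423 + (-0.100)) = -0.1615
c < 0: the examiner has a liberal response bias.

c = -0.16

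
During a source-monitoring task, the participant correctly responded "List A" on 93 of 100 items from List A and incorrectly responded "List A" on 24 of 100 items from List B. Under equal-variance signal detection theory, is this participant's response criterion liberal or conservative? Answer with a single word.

z(H) = 1.476, z(FA) = -0.706
c = −½·(z(H) + z(FA)) = -0.385
c < 0 → liberal criterion (biased toward responding “yes”).

liberal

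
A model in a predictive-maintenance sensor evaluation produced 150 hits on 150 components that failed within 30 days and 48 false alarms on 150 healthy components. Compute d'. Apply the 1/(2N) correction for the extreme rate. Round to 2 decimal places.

The hit rate is 150/150 = 1, so apply the 1/(2N) correction: H → 1 − 1/(2·150) = 0.99667.
z(H) = z(0.99667) = 2.713
z(FA) = z(0.32000) = -0.468
d' = 2.713 − (-0.468) = 3.181

d' = 3.18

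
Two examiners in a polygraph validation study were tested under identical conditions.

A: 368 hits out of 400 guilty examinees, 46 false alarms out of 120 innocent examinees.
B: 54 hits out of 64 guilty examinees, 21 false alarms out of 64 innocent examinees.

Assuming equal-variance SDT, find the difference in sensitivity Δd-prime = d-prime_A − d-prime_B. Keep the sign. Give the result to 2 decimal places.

A: z(0.9200) = 1.405, z(0.3833) = -0.297, d' = 1.702
B: z(0.8438) = 1.010, z(0.3281) = -0.445, d' = 1.455
Δd' = d'_A − d'_B = 1.702 − 1.455 = 0.247
A has the higher sensitivity.

Δd-prime = 0.25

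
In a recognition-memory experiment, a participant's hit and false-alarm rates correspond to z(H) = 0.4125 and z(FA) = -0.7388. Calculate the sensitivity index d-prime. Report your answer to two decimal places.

d-prime = 1.15

d' = z(H) − z(FA) = 0.4125 − (-0.7388) = 1.1513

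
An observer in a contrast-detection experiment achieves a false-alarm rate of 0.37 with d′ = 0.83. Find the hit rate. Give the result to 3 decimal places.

hit rate = 0.691

z(false-alarm rate) = z(0.37) = -0.3319
z(H) = z(FA) + d' = -0.3319 + 0.83 = 0.4981
hit rate = Φ(0.4981) = 0.6908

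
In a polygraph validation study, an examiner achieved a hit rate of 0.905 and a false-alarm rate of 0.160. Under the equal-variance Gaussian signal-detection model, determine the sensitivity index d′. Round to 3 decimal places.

d′ = 2.305

z(H) = 1.3106
z(FA) = -0.9945
d' = z(H) − z(FA) = 1.3106 − (-0.9945) = 2.3051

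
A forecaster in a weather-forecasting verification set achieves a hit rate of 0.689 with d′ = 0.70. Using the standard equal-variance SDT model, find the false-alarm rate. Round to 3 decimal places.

false-alarm rate = 0.418

z(hit rate) = z(0.689) = 0.4930
z(FA) = z(H) − d' = 0.4930 − 0.70 = -0.2070
false-alarm rate = Φ(-0.2070) = 0.4180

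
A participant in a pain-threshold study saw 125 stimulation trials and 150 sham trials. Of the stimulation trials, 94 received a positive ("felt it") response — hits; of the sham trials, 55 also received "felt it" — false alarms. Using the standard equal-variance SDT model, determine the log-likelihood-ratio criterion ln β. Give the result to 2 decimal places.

ln β = -0.17

H = 94/125 = 0.7520
FA = 55/150 = 0.3667
z(H) = z(0.7520) = 0.681
z(FA) = z(0.3667) = -0.341
ln β = −½·[z(H)² − z(FA)²] = −0.5 × (0.464 − 0.116) = -0.174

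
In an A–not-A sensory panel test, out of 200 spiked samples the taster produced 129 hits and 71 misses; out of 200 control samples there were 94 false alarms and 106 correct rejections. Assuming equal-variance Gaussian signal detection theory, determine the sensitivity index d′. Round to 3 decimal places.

H = 129/200 = 0.6450
FA = 94/200 = 0.4700
Φ⁻¹(0.6450) = 0.3719, Φ⁻¹(0.4700) = -0.0753
d' = z(H) − z(FA) = 0.3719 − (-0.0753) = 0.4472

d′ = 0.447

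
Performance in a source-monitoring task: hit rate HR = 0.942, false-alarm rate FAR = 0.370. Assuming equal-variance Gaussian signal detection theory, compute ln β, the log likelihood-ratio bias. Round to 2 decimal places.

ln β = -1.18

z(0.942) = 1.572, z(0.370) = -0.332
ln β = −½·[z(H)² − z(FA)²] = −0.5 × (2.471 − 0.110) = -1.1805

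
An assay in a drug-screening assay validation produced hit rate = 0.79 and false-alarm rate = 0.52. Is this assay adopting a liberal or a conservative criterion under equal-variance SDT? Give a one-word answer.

liberal

z(H) = 0.806, z(FA) = 0.050
c = −½·(z(H) + z(FA)) = -0.428
c < 0 → liberal criterion (biased toward responding “yes”).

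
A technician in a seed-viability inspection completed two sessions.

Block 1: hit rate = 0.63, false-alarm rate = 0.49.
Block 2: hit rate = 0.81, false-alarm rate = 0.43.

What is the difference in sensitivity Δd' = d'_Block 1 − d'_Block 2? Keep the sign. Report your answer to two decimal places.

Δd' = -0.70

Block 1: z(0.63) = 0.332, z(0.49) = -0.025, d' = 0.357
Block 2: z(0.81) = 0.878, z(0.43) = -0.176, d' = 1.054
Δd' = d'_Block 1 − d'_Block 2 = 0.357 − 1.054 = -0.697
Block 2 has the higher sensitivity.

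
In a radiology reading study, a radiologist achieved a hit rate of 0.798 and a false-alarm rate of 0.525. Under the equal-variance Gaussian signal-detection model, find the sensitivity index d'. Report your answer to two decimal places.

z(0.798) = 0.8345, z(0.525) = 0.0627
d' = z(H) − z(FA) = 0.8345 − 0.0627 = 0.7718

d' = 0.77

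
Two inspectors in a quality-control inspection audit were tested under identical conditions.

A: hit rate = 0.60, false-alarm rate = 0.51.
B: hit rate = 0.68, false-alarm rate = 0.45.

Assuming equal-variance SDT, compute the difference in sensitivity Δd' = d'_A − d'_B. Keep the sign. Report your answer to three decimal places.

Δd' = -0.365

A: z(0.60) = 0.2533, z(0.51) = 0.0251, d' = 0.2282
B: z(0.68) = 0.4677, z(0.45) = -0.1257, d' = 0.5934
Δd' = d'_A − d'_B = 0.2282 − 0.5934 = -0.3652
B has the higher sensitivity.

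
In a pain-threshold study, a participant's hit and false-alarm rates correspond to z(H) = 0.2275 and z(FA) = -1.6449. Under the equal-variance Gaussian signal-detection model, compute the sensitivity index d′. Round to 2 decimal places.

d′ = 1.87

d' = z(H) − z(FA) = 0.2275 − (-1.6449) = 1.8724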